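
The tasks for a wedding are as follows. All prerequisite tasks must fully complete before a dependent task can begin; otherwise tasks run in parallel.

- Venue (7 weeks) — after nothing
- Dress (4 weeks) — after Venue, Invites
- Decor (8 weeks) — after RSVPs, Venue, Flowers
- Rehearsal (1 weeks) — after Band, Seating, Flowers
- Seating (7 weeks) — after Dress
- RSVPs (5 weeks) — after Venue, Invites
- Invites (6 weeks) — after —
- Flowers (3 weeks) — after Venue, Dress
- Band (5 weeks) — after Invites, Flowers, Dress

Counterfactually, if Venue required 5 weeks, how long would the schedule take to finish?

21

Actual critical path: Venue→Dress→Flowers→Decor = 7+4+3+8 = 22 ⇒ 22 weeks.
Since Venue is critical, the -2 change carries straight to that chain (now 20 weeks).
New critical path: Invites→Dress→Flowers→Decor = 6+4+3+8 = 21 ⇒ 21 weeks.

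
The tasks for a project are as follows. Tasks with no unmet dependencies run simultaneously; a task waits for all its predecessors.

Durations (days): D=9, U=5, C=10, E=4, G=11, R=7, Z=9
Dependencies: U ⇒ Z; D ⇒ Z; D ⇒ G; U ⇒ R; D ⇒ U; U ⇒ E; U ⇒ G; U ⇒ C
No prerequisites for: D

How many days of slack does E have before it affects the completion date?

7

The longest chain is D→U→G = 9+5+11 = 25; overall finish 25 days.
Longest path through E: 18 days (earliest finish 18, latest finish 25).
So E can slip 25 − 18 = 7 days.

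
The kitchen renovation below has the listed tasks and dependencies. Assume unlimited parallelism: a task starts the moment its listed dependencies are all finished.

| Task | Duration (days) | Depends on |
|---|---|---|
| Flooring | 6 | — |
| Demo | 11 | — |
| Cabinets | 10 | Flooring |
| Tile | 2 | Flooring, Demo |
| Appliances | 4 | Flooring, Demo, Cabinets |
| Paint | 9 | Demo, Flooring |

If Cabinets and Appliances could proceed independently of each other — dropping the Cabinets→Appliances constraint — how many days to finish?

Original critical path: Demo→Paint = 11+9 = 20 ⇒ 20 days.
Without Cabinets→Appliances, Appliances's earliest start moves from 16 to 11.
The longest chain is now Demo→Paint = 11+9 = 20, so the schedule takes 20 days.

20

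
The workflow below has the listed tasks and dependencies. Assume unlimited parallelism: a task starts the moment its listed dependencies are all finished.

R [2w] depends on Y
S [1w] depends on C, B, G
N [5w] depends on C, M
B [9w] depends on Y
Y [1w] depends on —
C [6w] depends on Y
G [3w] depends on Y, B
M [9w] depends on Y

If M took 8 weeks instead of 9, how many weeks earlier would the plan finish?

1

Critical path before the change: Y→M→N = 1+9+5 = 15 giving 15 weeks.
Since M is critical, the -1 change carries straight to that chain (now 14 weeks).
New critical path: Y→B→G→S = 1+9+3+1 = 14 ⇒ 14 weeks.
Change in finish: 14 − 15 = -1 weeks.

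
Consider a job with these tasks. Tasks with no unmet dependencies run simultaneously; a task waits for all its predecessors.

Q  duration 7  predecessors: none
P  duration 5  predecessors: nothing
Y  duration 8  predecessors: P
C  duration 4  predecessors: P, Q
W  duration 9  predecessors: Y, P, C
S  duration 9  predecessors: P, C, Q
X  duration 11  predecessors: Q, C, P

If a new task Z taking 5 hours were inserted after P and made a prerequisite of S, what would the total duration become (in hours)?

Originally the plan takes 22 hours.
With Z inserted, S now waits for max(P, C, Q, Z).
New critical path: Q→C→X = 7+4+11 = 22 ⇒ 22 hours.

22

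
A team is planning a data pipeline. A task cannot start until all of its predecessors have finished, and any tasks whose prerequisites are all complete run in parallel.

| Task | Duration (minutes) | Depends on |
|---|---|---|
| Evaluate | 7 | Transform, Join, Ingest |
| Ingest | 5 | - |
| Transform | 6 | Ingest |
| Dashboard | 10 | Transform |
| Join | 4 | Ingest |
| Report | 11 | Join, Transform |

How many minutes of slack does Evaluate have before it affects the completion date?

The longest chain is Ingest→Transform→Report = 5+6+11 = 22; overall finish 22 minutes.
The longest chain containing Evaluate totals 18 minutes.
So Evaluate can slip 22 − 18 = 4 minutes.

4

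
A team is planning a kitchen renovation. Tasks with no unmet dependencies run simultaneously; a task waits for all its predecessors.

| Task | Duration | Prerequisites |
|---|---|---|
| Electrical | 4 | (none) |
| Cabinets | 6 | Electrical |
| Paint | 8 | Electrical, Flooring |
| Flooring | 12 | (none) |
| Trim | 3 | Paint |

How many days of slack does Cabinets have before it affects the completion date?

13

Critical path: Flooring→Paint→Trim = 12+8+3 = 23, so the finish is 23 days.
Longest path through Cabinets: 10 days (earliest finish 10, latest finish 23).
Float = 23 − 10 = 13.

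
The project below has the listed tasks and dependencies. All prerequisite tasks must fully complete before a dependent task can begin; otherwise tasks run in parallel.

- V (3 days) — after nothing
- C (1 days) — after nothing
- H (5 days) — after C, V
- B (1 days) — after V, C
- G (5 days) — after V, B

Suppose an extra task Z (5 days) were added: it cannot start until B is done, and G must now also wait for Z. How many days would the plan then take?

Originally the plan takes 9 days.
With Z inserted, G now waits for max(V, B, Z).
New critical path: V→B→Z→G = 3+1+5+5 = 14 ⇒ 14 days.

14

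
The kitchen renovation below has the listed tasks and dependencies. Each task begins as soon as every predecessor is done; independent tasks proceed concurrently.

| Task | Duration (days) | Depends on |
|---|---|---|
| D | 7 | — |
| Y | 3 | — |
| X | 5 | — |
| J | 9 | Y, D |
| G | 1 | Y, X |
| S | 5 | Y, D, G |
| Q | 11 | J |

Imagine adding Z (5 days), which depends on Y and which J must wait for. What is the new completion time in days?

Originally the schedule takes 27 days.
With Z inserted, J now waits for max(Y, D, Z).
New critical path: Y→Z→J→Q = 3+5+9+11 = 28 ⇒ 28 days.

28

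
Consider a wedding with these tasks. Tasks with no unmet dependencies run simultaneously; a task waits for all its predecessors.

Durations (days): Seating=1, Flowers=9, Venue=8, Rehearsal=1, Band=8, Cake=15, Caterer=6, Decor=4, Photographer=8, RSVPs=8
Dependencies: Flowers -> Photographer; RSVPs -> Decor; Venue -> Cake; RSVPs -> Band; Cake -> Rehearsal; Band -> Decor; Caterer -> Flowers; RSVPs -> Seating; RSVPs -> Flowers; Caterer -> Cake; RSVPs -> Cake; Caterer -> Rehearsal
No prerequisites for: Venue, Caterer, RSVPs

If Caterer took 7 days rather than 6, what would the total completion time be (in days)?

As given, the longest chain is RSVPs→Flowers→Photographer = 8+9+8 = 25, so the finish is 25 days.
Caterer has 2 days of float (longest path through it is 23).
The critical path is still RSVPs→Flowers→Photographer; finish is now 25 days.

25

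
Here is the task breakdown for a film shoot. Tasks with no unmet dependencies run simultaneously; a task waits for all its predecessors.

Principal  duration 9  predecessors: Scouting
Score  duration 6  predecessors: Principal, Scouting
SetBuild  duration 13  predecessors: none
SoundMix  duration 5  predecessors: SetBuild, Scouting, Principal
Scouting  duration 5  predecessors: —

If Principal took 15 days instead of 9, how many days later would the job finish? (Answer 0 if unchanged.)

6

As given, the longest chain is Scouting→Principal→Score = 5+9+6 = 20, so the finish is 20 days.
Since Principal is critical, the +6 change carries straight to that chain (now 26 days).
The critical path is still Scouting→Principal→Score; finish is now 26 days.
Change in finish: 26 − 20 = +6 days.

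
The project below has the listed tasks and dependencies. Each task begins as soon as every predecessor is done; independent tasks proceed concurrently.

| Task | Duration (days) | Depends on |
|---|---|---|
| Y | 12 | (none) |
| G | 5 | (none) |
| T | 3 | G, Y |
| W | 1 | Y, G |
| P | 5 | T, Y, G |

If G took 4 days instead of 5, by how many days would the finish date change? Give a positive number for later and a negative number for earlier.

0

Actual critical path: Y→T→P = 12+3+5 = 20 ⇒ 20 days.
G is off the critical path — its longest chain is 13 days, giving 7 of slack.
No other chain overtakes it, so the finish is 20 days.
Change in finish: 20 − 20 = +0 days.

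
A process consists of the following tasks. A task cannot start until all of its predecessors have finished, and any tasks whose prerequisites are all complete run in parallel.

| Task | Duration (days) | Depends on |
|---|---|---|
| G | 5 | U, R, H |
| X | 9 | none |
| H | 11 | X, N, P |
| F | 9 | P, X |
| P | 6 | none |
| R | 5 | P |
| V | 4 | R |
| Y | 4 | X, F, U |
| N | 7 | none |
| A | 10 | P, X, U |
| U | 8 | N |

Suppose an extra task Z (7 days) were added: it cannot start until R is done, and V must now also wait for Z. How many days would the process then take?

25

Originally the process takes 25 days.
With Z inserted, V now waits for max(R, Z).
New critical path: N→U→A = 7+8+10 = 25 ⇒ 25 days.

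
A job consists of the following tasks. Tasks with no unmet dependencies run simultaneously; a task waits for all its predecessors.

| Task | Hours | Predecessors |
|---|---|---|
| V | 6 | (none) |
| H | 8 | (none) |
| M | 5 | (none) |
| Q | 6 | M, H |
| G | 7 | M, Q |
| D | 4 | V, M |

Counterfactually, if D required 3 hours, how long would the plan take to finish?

21

Critical path before the change: H→Q→G = 8+6+7 = 21 giving 21 hours.
D has 11 hours of float (longest path through it is 10).
That remains the longest chain; total 21 hours.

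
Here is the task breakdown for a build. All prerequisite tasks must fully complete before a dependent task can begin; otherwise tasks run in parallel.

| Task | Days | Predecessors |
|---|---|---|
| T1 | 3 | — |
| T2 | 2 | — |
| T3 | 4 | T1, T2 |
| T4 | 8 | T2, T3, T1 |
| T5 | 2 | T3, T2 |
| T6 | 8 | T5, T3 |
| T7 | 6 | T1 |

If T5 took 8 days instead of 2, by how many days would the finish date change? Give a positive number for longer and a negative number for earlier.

6

Baseline: T1→T3→T5→T6 = 3+4+2+8 = 17 → 17 days.
T5 is on the critical path; changing it to 8 makes that path 23 days.
That remains the longest chain; total 23 days.
Change in finish: 23 − 17 = +6 days.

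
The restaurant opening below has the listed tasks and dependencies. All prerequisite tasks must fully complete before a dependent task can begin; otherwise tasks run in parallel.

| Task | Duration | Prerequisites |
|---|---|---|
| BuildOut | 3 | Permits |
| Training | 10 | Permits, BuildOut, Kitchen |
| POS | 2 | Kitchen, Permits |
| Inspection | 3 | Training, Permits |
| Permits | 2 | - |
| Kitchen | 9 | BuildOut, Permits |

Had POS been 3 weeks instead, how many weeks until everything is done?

27

Actual critical path: Permits→BuildOut→Kitchen→Training→Inspection = 2+3+9+10+3 = 27 ⇒ 27 weeks.
The longest path through POS is only 16 weeks, so POS has float 11.
That remains the longest chain; total 27 weeks.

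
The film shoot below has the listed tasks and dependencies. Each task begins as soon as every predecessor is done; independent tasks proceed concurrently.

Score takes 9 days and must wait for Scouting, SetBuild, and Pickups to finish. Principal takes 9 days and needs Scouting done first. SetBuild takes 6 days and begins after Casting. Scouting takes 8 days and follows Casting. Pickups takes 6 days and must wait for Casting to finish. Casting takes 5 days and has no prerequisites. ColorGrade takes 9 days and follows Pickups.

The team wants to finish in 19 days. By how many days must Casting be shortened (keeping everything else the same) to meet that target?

3

Current finish: 22 days; target: 19.
Casting is on every critical path, so each day cut from Casting cuts the finish by one (this holds down to a finish of 18).
Need 22 − 19 = 3 days off Casting → Casting becomes 2 days, finish becomes 19.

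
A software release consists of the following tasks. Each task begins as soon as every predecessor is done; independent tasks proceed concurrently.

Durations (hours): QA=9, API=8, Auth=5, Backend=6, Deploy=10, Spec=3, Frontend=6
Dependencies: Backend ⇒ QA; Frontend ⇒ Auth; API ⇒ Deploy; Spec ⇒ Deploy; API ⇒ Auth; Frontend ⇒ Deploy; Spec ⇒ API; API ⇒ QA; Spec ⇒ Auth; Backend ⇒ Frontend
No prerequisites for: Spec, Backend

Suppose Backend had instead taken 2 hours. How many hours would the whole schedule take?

The binding path is Backend→Frontend→Deploy = 6+6+10 = 22; finish at 22 hours.
Backend is on the critical path; changing it to 2 makes that path 18 hours.
New critical path: Spec→API→Deploy = 3+8+10 = 21 ⇒ 21 hours.

21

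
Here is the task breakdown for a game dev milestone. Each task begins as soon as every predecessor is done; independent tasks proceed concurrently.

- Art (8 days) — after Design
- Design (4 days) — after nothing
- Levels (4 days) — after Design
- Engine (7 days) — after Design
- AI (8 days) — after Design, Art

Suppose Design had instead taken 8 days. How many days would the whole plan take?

24

The binding path is Design→Art→AI = 4+8+8 = 20; finish at 20 days.
Design is on the critical path; changing it to 8 makes that path 24 days.
The critical path is still Design→Art→AI; finish is now 24 days.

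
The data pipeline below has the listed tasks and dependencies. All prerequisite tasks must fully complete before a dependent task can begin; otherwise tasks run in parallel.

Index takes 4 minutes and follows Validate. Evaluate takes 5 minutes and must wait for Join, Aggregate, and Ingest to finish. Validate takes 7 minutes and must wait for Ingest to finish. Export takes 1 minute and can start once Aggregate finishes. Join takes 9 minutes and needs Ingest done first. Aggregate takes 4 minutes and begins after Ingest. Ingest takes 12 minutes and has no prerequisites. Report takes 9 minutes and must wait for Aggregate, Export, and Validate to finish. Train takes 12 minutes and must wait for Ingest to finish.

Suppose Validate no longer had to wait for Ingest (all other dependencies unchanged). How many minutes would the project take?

26

With the dependency in place, Ingest→Validate→Report = 12+7+9 = 28 sets the finish at 28 minutes.
Without Ingest→Validate, Validate's earliest start moves from 12 to 0.
After: Ingest→Join→Evaluate = 12+9+5 = 26 → 26 minutes.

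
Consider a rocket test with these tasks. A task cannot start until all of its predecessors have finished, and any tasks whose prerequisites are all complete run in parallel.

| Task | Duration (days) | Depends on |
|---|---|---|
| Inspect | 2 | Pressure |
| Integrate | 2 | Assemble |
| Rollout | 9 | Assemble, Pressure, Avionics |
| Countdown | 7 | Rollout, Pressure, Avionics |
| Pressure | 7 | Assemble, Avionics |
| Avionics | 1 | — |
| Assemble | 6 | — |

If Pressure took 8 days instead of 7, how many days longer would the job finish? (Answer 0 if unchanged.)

Baseline: Assemble→Pressure→Rollout→Countdown = 6+7+9+7 = 29 → 29 days.
Pressure lies on that path, so at 8 days the path becomes 30 days.
No other chain overtakes it, so the finish is 30 days.
Change in finish: 30 − 29 = +1 days.

1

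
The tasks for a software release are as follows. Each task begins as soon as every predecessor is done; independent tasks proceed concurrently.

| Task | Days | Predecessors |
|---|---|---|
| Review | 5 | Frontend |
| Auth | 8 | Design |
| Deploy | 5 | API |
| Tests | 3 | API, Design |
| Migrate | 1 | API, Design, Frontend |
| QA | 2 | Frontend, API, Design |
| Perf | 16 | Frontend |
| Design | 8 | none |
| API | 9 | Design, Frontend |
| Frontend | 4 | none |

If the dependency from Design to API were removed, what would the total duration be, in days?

Original critical path: Design→API→Deploy = 8+9+5 = 22 ⇒ 22 days.
Without Design→API, API's earliest start moves from 8 to 4.
New critical path: Frontend→Perf = 4+16 = 20 ⇒ 20 days.

20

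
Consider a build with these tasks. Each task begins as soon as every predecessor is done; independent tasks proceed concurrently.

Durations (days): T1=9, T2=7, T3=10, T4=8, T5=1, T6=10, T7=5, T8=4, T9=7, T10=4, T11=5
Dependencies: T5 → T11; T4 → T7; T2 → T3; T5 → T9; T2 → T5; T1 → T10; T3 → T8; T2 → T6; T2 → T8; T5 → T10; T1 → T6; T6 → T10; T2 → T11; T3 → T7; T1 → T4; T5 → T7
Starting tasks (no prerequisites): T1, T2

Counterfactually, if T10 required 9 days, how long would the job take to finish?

28

The binding path is T1→T6→T10 = 9+10+4 = 23; finish at 23 days.
Since T10 is critical, the +5 change carries straight to that chain (now 28 days).
That remains the longest chain; total 28 days.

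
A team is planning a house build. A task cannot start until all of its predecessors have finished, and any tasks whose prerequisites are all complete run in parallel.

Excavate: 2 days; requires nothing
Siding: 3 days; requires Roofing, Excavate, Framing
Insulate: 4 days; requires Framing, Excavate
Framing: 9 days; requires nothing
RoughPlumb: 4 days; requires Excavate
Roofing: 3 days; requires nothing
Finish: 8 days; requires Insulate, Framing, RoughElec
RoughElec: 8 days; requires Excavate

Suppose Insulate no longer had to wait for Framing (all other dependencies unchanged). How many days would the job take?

18

Before: longest chain Framing→Insulate→Finish = 9+4+8 = 21, finish 21.
Without Framing→Insulate, Insulate's earliest start moves from 9 to 2.
The longest chain is now Excavate→RoughElec→Finish = 2+8+8 = 18, so the job takes 18 days.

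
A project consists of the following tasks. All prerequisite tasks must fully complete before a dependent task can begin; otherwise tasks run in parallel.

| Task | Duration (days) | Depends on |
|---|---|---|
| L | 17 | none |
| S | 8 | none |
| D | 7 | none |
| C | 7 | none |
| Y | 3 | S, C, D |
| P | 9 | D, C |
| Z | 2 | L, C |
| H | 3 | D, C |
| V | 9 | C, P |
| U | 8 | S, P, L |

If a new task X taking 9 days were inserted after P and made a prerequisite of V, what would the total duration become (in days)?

Originally the schedule takes 25 days.
With X inserted, V now waits for max(C, P, X).
New critical path: D→P→X→V = 7+9+9+9 = 34 ⇒ 34 days.

34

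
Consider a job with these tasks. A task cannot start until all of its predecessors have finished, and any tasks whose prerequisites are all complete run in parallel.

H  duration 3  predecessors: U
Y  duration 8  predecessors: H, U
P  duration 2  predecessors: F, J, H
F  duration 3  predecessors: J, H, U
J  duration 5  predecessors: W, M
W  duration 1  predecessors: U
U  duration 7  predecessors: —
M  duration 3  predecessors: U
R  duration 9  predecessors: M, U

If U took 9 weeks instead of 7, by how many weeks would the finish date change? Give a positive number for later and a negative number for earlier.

As given, the longest chain is U→M→J→F→P = 7+3+5+3+2 = 20, so the finish is 20 weeks.
Since U is critical, the +2 change carries straight to that chain (now 22 weeks).
No other chain overtakes it, so the finish is 22 weeks.
Change in finish: 22 − 20 = +2 weeks.

2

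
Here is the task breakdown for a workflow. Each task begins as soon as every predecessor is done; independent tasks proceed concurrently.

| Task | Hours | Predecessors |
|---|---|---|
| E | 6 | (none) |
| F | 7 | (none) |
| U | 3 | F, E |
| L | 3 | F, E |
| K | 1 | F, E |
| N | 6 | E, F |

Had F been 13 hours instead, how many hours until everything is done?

The binding path is F→N = 7+6 = 13; finish at 13 hours.
F is on the critical path; changing it to 13 makes that path 19 hours.
That remains the longest chain; total 19 hours.

19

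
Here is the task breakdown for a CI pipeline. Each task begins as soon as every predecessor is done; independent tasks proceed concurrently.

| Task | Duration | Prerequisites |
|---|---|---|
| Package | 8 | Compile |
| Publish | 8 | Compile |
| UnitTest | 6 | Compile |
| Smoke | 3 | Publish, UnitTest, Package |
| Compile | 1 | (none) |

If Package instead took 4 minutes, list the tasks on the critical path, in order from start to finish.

Compile, Publish, Smoke

As given, the longest chain is Compile→Package→Smoke = 1+8+3 = 12, so the finish is 12 minutes.
Package lies on that path, so at 4 minutes the path becomes 8 minutes.
New critical path: Compile→Publish→Smoke = 1+8+3 = 12 ⇒ 12 minutes.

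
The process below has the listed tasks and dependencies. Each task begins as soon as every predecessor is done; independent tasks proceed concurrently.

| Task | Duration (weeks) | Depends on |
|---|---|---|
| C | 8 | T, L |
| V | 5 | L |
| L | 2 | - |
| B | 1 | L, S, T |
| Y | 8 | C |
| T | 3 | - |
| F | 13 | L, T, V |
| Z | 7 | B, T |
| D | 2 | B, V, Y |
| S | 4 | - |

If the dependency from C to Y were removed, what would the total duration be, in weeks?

Original critical path: T→C→Y→D = 3+8+8+2 = 21 ⇒ 21 weeks.
Without C→Y, Y's earliest start moves from 11 to 0.
New critical path: L→V→F = 2+5+13 = 20 ⇒ 20 weeks.

20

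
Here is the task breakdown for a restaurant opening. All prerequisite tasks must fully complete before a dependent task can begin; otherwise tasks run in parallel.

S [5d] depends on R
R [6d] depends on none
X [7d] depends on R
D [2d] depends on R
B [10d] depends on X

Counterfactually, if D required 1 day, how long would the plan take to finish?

Critical path before the change: R→X→B = 6+7+10 = 23 giving 23 days.
D is off the critical path — its longest chain is 8 days, giving 15 of slack.
No other chain overtakes it, so the finish is 23 days.

23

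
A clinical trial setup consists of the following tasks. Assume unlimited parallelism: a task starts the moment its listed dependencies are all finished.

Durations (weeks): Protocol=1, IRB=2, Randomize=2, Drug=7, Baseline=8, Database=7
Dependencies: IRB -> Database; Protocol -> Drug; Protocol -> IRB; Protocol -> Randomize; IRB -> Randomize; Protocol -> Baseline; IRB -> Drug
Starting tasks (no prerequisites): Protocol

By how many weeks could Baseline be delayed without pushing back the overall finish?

The longest chain is Protocol→IRB→Drug = 1+2+7 = 10; overall finish 10 weeks.
The longest chain containing Baseline totals 9 weeks.
Float = 10 − 9 = 1.

1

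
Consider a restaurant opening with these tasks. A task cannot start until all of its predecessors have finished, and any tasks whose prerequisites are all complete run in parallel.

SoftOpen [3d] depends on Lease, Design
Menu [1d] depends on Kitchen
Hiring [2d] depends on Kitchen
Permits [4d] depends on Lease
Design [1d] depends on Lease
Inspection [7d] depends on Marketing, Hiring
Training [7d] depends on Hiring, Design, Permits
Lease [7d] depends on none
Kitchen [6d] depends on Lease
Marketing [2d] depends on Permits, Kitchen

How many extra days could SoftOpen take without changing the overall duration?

11

Lease→Kitchen→Hiring→Training = 7+6+2+7 = 22 sets the makespan at 22 days.
SoftOpen finishes as early as 11 and must finish by 22.
Slack of SoftOpen = 19 − 8 = 11 days.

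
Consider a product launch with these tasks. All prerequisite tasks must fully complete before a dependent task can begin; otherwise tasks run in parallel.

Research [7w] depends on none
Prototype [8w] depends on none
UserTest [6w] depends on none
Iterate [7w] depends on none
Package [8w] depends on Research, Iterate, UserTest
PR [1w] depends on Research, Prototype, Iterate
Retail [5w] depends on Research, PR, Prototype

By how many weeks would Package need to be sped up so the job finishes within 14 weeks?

1

Current finish: 15 weeks; target: 14.
Package is on every critical path, so each week cut from Package cuts the finish by one (this holds down to a finish of 14).
Need 15 − 14 = 1 week off Package → Package becomes 7 weeks, finish becomes 14.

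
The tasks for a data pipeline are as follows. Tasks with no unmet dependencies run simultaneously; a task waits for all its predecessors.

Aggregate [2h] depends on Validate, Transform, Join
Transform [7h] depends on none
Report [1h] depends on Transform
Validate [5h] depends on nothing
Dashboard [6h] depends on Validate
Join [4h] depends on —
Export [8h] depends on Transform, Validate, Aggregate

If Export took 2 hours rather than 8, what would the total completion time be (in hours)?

Actual critical path: Transform→Aggregate→Export = 7+2+8 = 17 ⇒ 17 hours.
Export lies on that path, so at 2 hours the path becomes 11 hours.
Now Validate→Dashboard = 5+6 = 11 is longest, so the finish becomes 11 hours.

11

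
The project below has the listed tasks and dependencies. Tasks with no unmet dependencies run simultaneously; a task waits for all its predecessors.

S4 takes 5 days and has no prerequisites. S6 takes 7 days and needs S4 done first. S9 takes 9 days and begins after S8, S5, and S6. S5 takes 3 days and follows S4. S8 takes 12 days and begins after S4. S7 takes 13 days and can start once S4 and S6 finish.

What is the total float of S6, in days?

The longest chain is S4→S8→S9 = 5+12+9 = 26; overall finish 26 days.
S6 finishes as early as 12 and must finish by 13.
So S6 can slip 13 − 12 = 1 day.

1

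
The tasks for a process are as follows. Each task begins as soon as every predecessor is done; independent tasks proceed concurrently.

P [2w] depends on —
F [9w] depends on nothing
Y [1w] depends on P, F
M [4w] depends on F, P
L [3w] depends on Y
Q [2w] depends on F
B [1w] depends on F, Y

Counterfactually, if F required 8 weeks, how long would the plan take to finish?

Actual critical path: F→Y→L = 9+1+3 = 13 ⇒ 13 weeks.
Since F is critical, the -1 change carries straight to that chain (now 12 weeks).
The critical path is still F→Y→L; finish is now 12 weeks.

12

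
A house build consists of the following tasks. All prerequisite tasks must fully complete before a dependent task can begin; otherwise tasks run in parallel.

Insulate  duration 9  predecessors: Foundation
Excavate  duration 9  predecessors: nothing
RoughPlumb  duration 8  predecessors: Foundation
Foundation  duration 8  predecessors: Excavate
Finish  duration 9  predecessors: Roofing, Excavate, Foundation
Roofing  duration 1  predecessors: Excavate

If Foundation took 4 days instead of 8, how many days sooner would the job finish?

Baseline: Excavate→Foundation→Insulate = 9+8+9 = 26 → 26 days.
Foundation lies on that path, so at 4 days the path becomes 22 days.
The critical path is still Excavate→Foundation→Insulate; finish is now 22 days.
Change in finish: 22 − 26 = -4 days.

4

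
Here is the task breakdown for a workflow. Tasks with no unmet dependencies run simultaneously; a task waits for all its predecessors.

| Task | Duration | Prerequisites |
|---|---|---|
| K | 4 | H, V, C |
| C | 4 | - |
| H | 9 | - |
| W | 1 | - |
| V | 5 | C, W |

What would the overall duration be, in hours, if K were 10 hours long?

19

The binding path is H→K = 9+4 = 13; finish at 13 hours.
Since K is critical, the +6 change carries straight to that chain (now 19 hours).
No other chain overtakes it, so the finish is 19 hours.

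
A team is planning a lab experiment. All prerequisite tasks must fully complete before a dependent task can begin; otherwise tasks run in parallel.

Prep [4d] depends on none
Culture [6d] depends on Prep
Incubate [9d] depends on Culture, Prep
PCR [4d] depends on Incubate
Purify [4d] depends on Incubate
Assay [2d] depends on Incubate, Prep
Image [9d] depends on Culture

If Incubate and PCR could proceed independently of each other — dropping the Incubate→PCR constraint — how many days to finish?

With the dependency in place, Prep→Culture→Incubate→PCR = 4+6+9+4 = 23 sets the finish at 23 days.
Without Incubate→PCR, PCR's earliest start moves from 19 to 0.
After: Prep→Culture→Incubate→Purify = 4+6+9+4 = 23 → 23 days.

23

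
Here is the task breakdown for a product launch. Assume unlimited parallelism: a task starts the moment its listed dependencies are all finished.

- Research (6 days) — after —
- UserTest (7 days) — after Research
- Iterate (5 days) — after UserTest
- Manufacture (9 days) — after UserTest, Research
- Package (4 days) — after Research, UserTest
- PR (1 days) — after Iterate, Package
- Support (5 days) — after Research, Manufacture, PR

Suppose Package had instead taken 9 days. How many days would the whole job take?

Baseline: Research→UserTest→Manufacture→Support = 6+7+9+5 = 27 → 27 days.
Package has 4 days of float (longest path through it is 23).
New critical path: Research→UserTest→Package→PR→Support = 6+7+9+1+5 = 28 ⇒ 28 days.

28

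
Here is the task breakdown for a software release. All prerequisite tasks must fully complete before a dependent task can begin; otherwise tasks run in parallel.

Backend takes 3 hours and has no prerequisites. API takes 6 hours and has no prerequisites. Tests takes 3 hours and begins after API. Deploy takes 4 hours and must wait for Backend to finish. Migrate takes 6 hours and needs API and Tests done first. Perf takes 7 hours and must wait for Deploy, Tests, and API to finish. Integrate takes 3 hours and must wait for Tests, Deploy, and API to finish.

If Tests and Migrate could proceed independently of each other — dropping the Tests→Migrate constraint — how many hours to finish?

16

Before: longest chain API→Tests→Perf = 6+3+7 = 16, finish 16.
Without Tests→Migrate, Migrate's earliest start moves from 9 to 6.
The longest chain is now API→Tests→Perf = 6+3+7 = 16, so the project takes 16 hours.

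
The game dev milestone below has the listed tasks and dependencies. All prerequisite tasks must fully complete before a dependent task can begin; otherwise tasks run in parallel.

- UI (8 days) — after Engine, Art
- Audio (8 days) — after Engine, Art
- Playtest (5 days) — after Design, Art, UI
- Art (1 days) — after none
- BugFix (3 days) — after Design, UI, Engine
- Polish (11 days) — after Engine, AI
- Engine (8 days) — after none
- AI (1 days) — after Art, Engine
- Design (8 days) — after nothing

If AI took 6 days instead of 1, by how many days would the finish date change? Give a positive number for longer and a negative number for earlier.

The binding path is Engine→UI→Playtest = 8+8+5 = 21; finish at 21 days.
AI is off the critical path — its longest chain is 20 days, giving 1 of slack.
Now Engine→AI→Polish = 8+6+11 = 25 is longest, so the finish becomes 25 days.
Change in finish: 25 − 21 = +4 days.

4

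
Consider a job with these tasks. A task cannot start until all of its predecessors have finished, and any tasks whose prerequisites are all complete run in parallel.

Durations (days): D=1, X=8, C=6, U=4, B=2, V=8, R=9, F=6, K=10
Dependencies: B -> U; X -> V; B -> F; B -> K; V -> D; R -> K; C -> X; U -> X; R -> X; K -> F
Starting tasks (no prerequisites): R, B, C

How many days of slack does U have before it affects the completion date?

The longest chain is R→X→V→D = 9+8+8+1 = 26; overall finish 26 days.
U finishes as early as 6 and must finish by 9.
So U can slip 9 − 6 = 3 days.

3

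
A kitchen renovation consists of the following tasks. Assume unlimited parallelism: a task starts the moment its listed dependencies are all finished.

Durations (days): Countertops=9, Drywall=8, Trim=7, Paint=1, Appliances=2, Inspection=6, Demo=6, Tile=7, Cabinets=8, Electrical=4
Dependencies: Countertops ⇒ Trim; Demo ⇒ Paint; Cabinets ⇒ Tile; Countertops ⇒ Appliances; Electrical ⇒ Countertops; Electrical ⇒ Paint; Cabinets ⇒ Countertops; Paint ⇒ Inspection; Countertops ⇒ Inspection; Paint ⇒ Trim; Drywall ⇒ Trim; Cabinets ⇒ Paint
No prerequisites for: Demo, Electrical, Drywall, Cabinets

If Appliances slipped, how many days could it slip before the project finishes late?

Cabinets→Countertops→Trim = 8+9+7 = 24 sets the makespan at 24 days.
Longest path through Appliances: 19 days (earliest finish 19, latest finish 24).
Float = 24 − 19 = 5.

5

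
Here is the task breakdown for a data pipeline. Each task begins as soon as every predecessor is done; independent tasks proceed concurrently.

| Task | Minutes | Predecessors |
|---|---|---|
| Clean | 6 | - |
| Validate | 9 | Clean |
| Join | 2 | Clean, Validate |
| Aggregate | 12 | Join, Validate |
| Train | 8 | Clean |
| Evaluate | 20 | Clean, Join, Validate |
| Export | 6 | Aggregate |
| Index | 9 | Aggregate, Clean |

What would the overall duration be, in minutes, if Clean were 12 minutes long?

44

Critical path before the change: Clean→Validate→Join→Aggregate→Index = 6+9+2+12+9 = 38 giving 38 minutes.
Clean is on the critical path; changing it to 12 makes that path 44 minutes.
That remains the longest chain; total 44 minutes.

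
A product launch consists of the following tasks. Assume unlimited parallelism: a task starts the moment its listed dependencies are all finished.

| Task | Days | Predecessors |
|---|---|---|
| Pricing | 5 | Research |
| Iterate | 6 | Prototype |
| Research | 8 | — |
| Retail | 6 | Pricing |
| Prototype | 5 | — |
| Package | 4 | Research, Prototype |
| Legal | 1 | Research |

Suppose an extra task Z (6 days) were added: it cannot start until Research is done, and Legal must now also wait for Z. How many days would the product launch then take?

19

Originally the product launch takes 19 days.
With Z inserted, Legal now waits for max(Research, Z).
New critical path: Research→Pricing→Retail = 8+5+6 = 19 ⇒ 19 days.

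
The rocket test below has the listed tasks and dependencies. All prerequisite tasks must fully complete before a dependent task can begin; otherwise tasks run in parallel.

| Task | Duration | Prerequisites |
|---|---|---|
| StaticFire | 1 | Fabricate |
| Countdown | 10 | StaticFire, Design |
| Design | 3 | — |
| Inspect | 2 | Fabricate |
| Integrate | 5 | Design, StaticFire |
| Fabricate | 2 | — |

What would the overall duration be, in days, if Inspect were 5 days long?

13

Baseline: Design→Countdown = 3+10 = 13 → 13 days.
The longest path through Inspect is only 4 days, so Inspect has float 9.
No other chain overtakes it, so the finish is 13 days.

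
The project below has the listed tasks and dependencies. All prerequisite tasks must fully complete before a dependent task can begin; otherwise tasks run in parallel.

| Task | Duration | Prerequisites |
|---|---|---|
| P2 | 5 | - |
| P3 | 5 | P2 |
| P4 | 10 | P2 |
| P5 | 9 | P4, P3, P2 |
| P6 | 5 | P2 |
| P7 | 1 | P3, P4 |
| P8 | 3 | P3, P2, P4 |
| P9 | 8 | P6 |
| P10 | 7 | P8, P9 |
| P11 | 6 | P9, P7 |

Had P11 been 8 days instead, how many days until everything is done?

Baseline: P2→P4→P8→P10 = 5+10+3+7 = 25 → 25 days.
P11 has 1 day of float (longest path through it is 24).
Now P2→P6→P9→P11 = 5+5+8+8 = 26 is longest, so the finish becomes 26 days.

26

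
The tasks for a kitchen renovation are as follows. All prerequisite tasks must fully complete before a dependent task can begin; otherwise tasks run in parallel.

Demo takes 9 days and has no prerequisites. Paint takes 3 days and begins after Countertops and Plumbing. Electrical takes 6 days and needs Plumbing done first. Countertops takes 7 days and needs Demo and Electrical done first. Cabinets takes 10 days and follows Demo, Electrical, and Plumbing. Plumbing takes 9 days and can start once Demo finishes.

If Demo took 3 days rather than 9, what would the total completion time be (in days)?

As given, the longest chain is Demo→Plumbing→Electrical→Cabinets = 9+9+6+10 = 34, so the finish is 34 days.
Since Demo is critical, the -6 change carries straight to that chain (now 28 days).
The critical path is still Demo→Plumbing→Electrical→Cabinets; finish is now 28 days.

28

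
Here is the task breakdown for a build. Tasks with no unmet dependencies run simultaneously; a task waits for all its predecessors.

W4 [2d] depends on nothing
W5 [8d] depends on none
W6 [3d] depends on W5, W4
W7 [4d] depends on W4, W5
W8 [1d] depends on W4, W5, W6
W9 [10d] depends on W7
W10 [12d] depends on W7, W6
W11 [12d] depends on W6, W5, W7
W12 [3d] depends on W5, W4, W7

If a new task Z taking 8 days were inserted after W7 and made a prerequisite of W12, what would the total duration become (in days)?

24

Originally the job takes 24 days.
With Z inserted, W12 now waits for max(W5, W4, W7, Z).
New critical path: W5→W7→W10 = 8+4+12 = 24 ⇒ 24 days.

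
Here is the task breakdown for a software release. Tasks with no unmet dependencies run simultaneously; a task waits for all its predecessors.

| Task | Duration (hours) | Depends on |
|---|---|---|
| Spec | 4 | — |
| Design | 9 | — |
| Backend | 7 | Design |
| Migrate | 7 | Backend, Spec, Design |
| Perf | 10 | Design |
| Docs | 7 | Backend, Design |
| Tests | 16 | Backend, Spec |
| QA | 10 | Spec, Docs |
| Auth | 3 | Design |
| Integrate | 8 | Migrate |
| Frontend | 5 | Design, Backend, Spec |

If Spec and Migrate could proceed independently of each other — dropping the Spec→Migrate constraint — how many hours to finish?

With the dependency in place, Design→Backend→Docs→QA = 9+7+7+10 = 33 sets the finish at 33 hours.
Dropping Spec→Migrate doesn't change Migrate's earliest start (16); another predecessor still binds.
New critical path: Design→Backend→Docs→QA = 9+7+7+10 = 33 ⇒ 33 hours.

33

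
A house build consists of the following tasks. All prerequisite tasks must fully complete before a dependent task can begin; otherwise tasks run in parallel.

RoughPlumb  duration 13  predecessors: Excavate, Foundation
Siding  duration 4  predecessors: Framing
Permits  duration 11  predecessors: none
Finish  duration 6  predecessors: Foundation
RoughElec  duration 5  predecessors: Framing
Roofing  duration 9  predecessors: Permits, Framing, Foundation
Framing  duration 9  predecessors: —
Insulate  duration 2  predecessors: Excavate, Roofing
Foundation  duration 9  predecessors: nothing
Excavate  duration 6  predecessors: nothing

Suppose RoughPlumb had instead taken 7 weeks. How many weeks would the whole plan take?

22

As given, the longest chain is Foundation→RoughPlumb = 9+13 = 22, so the finish is 22 weeks.
RoughPlumb lies on that path, so at 7 weeks the path becomes 16 weeks.
New critical path: Permits→Roofing→Insulate = 11+9+2 = 22 ⇒ 22 weeks.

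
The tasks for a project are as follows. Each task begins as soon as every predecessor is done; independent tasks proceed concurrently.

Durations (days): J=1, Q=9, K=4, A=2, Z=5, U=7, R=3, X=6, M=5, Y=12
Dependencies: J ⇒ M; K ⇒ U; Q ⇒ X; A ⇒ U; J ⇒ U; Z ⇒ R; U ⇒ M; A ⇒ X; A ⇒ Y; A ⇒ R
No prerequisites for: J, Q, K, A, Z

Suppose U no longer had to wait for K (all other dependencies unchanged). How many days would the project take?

Before: longest chain K→U→M = 4+7+5 = 16, finish 16.
Without K→U, U's earliest start moves from 4 to 2.
New critical path: Q→X = 9+6 = 15 ⇒ 15 days.

15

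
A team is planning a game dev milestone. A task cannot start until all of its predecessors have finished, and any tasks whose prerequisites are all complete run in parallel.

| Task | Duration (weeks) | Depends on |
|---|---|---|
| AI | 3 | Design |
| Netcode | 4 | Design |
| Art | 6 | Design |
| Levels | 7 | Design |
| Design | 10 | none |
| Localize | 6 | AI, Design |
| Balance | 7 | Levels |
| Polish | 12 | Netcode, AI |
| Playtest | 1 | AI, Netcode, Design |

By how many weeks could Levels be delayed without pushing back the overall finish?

2

Design→Netcode→Polish = 10+4+12 = 26 sets the makespan at 26 weeks.
Levels finishes as early as 17 and must finish by 19.
Float = 26 − 24 = 2.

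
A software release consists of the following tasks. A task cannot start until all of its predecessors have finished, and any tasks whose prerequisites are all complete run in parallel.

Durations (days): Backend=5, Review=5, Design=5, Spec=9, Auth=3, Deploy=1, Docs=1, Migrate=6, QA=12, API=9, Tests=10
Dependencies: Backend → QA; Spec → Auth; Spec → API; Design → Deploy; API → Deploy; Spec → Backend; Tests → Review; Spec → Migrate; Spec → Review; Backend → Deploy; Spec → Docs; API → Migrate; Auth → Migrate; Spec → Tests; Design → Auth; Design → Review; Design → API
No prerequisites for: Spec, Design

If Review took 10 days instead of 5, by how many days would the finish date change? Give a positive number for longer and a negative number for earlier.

3

Critical path before the change: Spec→Backend→QA = 9+5+12 = 26 giving 26 days.
Review is off the critical path — its longest chain is 24 days, giving 2 of slack.
Now Spec→Tests→Review = 9+10+10 = 29 is longest, so the finish becomes 29 days.
Change in finish: 29 − 26 = +3 days.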